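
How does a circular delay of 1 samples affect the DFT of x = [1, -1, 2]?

Time shift by 1: X_shifted[k] = ω_3^(1k) · X[k]
Shifted x = [2, 1, -1]

DFT(x[n-1]) = [2, 2.0000-1.7321i, 2.0000+1.7321i]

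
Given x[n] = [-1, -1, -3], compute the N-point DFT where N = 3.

X[k] = Σ(n=0 to 2) x[n] · ω_3^(nk)
where ω_3 = e^(-2πi/3)

Computing each X[k]:
X[0] = -5
X[1] = 1.0000-1.7321i
X[2] = 1.0000+1.7321i

X = [-5, 1.0000-1.7321i, 1.0000+1.7321i]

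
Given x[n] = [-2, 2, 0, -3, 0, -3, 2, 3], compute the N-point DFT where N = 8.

X[k] = Σ(n=0 to 7) x[n] · ω_8^(nk)
where ω_8 = e^(-2πi/8)

Computing each X[k]:
X[0] = -1
X[1] = 5.7782+2.7071i
X[2] = -4+1i
X[3] = -9.7782-1.2929i
X[4] = 1
X[5] = -9.7782+1.2929i
X[6] = -4-1i
X[7] = 5.7782-2.7071i

X = [-1, 5.7782+2.7071i, -4+1i, -9.7782-1.2929i, 1, -9.7782+1.2929i, -4-1i, 5.7782-2.7071i]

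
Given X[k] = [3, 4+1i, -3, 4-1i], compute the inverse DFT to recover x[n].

x[n] = (1/4) Σ(k=0 to 3) X[k] · e^(2πikn/4)

Computing each x[n]:
x[0] = 2
x[1] = 1
x[2] = -2
x[3] = 2

x = [2, 1, -2, 2]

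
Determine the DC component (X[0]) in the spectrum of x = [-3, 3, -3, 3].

X[0] = Σ(n=0 to 3) x[n] · ω_4^0 = Σ x[n]
= (-3) + (3) + (-3) + (3)

X[0] = 0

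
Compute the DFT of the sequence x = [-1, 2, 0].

X[k] = Σ(n=0 to 2) x[n] · ω_3^(nk)
where ω_3 = e^(-2πi/3)

Computing each X[k]:
X[0] = 1
X[1] = -2.0000-1.7321i
X[2] = -2.0000+1.7321i

X = [1, -2.0000-1.7321i, -2.0000+1.7321i]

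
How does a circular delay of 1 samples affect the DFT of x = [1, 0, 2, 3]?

Time shift by 1: X_shifted[k] = ω_4^(1k) · X[k]
Shifted x = [3, 1, 0, 2]

DFT(x[n-1]) = [6, 3+1i, 0, 3-1i]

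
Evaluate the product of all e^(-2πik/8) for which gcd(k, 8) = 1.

The primitive 8th roots of unity are ω_8^k for k coprime to 8: k ∈ {1, 3, 5, 7}
Their product equals the constant term of the cyclotomic polynomial Φ_8(x) up to sign.
For n ≥ 3, the product of all primitive nth roots of unity is 1. (For n=1 it is 1; for n=2 it is -1.)

1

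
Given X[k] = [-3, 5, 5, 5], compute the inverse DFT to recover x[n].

x[n] = (1/4) Σ(k=0 to 3) X[k] · e^(2πikn/4)

Computing each x[n]:
x[0] = 3
x[1] = -2
x[2] = -2
x[3] = -2

x = [3, -2, -2, -2]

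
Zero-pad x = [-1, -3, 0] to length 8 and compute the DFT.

Original 3-point DFT: [-4, 0.5000+2.5981i, 0.5000-2.5981i]
Zero-padded 8-point DFT provides frequency interpolation.

DFT_8([x, 0, ...]) = [-4, -3.1213+2.1213i, -1+3i, 1.1213+2.1213i, 2, 1.1213-2.1213i, -1-3i, -3.1213-2.1213i]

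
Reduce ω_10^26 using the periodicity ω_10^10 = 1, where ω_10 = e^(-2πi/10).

Since ω_10^10 = 1, powers reduce modulo 10.
26 mod 10 = 6
So ω_10^26 = ω_10^6 = e^(-2πi·6/10)

ω_10^26 = ω_10^6 = -0.8090+0.5878i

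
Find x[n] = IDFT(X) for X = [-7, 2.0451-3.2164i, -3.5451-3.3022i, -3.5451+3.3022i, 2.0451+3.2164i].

x[n] = (1/5) Σ(k=0 to 4) X[k] · e^(2πikn/5)

Computing each x[n]:
x[0] = -2
x[1] = 2
x[2] = -3
x[3] = -2
x[4] = -2

x = [-2, 2, -3, -2, -2]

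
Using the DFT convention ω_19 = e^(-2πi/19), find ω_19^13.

ω_19^13 = e^(-2πi·13/19)
= cos(-2π·13/19) + i·sin(-2π·13/19)
= cos(-26π/19) + i·sin(-26π/19)

ω_19^13 = cos(-26π/19) + i·sin(-26π/19) = -0.4017+0.9158i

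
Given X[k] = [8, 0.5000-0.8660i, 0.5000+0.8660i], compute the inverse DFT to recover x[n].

x[n] = (1/3) Σ(k=0 to 2) X[k] · e^(2πikn/3)

Computing each x[n]:
x[0] = 3
x[1] = 3
x[2] = 2

x = [3, 3, 2]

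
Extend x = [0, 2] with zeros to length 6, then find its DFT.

Original 2-point DFT: [2, -2]
Zero-padded 6-point DFT provides frequency interpolation.

DFT_6([x, 0, ...]) = [2, 1.0000-1.7321i, -1.0000-1.7321i, -2, -1.0000+1.7321i, 1.0000+1.7321i]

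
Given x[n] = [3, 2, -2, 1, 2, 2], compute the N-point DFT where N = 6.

X[k] = Σ(n=0 to 5) x[n] · ω_6^(nk)
where ω_6 = e^(-2πi/6)

Computing each X[k]:
X[0] = 8
X[1] = 4.0000+3.4641i
X[2] = 2.0000-3.4641i
X[3] = -2
X[4] = 2.0000+3.4641i
X[5] = 4.0000-3.4641i

X = [8, 4.0000+3.4641i, 2.0000-3.4641i, -2, 2.0000+3.4641i, 4.0000-3.4641i]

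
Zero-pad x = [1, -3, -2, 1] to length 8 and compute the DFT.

Original 4-point DFT: [-3, 3+4i, 1, 3-4i]
Zero-padded 8-point DFT provides frequency interpolation.

DFT_8([x, 0, ...]) = [-3, -1.8284+3.4142i, 3+4i, 3.8284-0.5858i, 1, 3.8284+0.5858i, 3-4i, -1.8284-3.4142i]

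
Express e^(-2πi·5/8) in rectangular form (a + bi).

ω_8^5 = e^(-2πi·5/8)
= cos(-2π·5/8) + i·sin(-2π·5/8)
= cos(-10π/8) + i·sin(-10π/8)

ω_8^5 = cos(-10π/8) + i·sin(-10π/8) = -0.7071+0.7071i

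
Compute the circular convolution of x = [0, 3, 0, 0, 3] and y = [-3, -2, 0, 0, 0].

(x ⊛ y)[n] = Σ(m=0 to 4) x[m] · y[(n-m) mod 5]

Computing each output sample:
(x ⊛ y)[0] = -6
(x ⊛ y)[1] = -9
(x ⊛ y)[2] = -6
(x ⊛ y)[3] = 0
(x ⊛ y)[4] = -9

x ⊛ y = [-6, -9, -6, 0, -9]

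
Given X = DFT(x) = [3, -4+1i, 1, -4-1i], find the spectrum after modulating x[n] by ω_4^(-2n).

Modulation property: DFT(ω_4^(-2n)·x[n]) = X[(k-2) mod 4], so circularly shift X by 2 positions.

X[k-2] = [1, -4-1i, 3, -4+1i]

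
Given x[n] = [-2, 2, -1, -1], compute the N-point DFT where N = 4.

X[k] = Σ(n=0 to 3) x[n] · ω_4^(nk)
where ω_4 = e^(-2πi/4)

Computing each X[k]:
X[0] = -2
X[1] = -1-3i
X[2] = -4
X[3] = -1+3i

X = [-2, -1-3i, -4, -1+3i]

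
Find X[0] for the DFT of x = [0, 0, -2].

X[0] = Σ(n=0 to 2) x[n] · ω_3^0 = Σ x[n]
= (0) + (0) + (-2)

X[0] = -2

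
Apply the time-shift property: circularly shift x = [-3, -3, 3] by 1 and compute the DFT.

Time shift by 1: X_shifted[k] = ω_3^(1k) · X[k]
Shifted x = [3, -3, -3]

DFT(x[n-1]) = [-3, 6, 6]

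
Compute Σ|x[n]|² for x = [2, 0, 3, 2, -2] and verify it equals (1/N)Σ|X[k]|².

Time domain:
Σ|x[n]|² = |2|² + |0|² + |3|² + |2|² + |-2|² = 21.0000

Frequency domain:
(1/5)Σ|X[k]|² = (1/5)(|5|² + |-2.6631-2.4899i|² + |5.1631-0.2245i|² + |5.1631+0.2245i|² + |-2.6631+2.4899i|²) = (1/5)·105.0000 = 21.0000

Both sides agree, confirming Parseval's theorem.

Σ|x[n]|² = (1/N)Σ|X[k]|² = 21.0000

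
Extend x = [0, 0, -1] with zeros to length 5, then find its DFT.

Original 3-point DFT: [-1, 0.5000-0.8660i, 0.5000+0.8660i]
Zero-padded 5-point DFT provides frequency interpolation.

DFT_5([x, 0, ...]) = [-1, 0.8090+0.5878i, -0.3090-0.9511i, -0.3090+0.9511i, 0.8090-0.5878i]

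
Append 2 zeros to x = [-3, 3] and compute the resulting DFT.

Original 2-point DFT: [0, -6]
Zero-padded 4-point DFT provides frequency interpolation.

DFT_4([x, 0, ...]) = [0, -3-3i, -6, -3+3i]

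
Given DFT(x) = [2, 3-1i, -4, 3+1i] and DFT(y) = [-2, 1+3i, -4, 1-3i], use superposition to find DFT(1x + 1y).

By linearity: DFT(1x + 1y) = 1·DFT(x) + 1·DFT(y)
= 1·[2, 3-1i, -4, 3+1i] + 1·[-2, 1+3i, -4, 1-3i]

Computing element-wise:
Z[0] = 1·(2) + 1·(-2) = 0
Z[1] = 1·(3-1i) + 1·(1+3i) = 4+2i
Z[2] = 1·(-4) + 1·(-4) = -8
Z[3] = 1·(3+1i) + 1·(1-3i) = 4-2i

DFT(1x + 1y) = 1·X + 1·Y = [0, 4+2i, -8, 4-2i]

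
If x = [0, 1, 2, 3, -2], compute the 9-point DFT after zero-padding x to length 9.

Original 5-point DFT: [4, -4.3541-2.2654i, 2.3541-2.7144i, 2.3541+2.7144i, -4.3541+2.2654i]
Zero-padded 9-point DFT provides frequency interpolation.

DFT_9([x, 0, ...]) = [4, 1.4927-4.5264i, -4.7378-0.3563i, 2.5000+2.5981i, -1.2549-3.6241i, -1.2549+3.6241i, 2.5000-2.5981i, -4.7378+0.3563i, 1.4927+4.5264i]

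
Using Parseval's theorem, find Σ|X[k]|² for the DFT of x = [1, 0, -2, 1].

Parseval: Σ|x[n]|² = (1/N)Σ|X[k]|², so Σ|X[k]|² = N·Σ|x[n]|² = 4·6.0000

Σ|X[k]|² = N·Σ|x[n]|² = 4·6.0000 = 24.0000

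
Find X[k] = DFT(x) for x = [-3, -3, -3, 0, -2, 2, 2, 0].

X[k] = Σ(n=0 to 7) x[n] · ω_8^(nk)
where ω_8 = e^(-2πi/8)

Computing each X[k]:
X[0] = -7
X[1] = -4.5355+8.5355i
X[2] = -4+1i
X[3] = 2.5355-1.4645i
X[4] = -5
X[5] = 2.5355+1.4645i
X[6] = -4-1i
X[7] = -4.5355-8.5355i

X = [-7, -4.5355+8.5355i, -4+1i, 2.5355-1.4645i, -5, 2.5355+1.4645i, -4-1i, -4.5355-8.5355i]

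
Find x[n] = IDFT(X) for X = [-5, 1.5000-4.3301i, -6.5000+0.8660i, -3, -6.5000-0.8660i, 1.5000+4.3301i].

x[n] = (1/6) Σ(k=0 to 5) X[k] · e^(2πikn/6)

Computing each x[n]:
x[0] = -3
x[1] = 2
x[2] = 1
x[3] = -3
x[4] = -2
x[5] = 0

x = [-3, 2, 1, -3, -2, 0]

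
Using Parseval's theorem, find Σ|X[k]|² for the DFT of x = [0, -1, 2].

Parseval: Σ|x[n]|² = (1/N)Σ|X[k]|², so Σ|X[k]|² = N·Σ|x[n]|² = 3·5.0000

Σ|X[k]|² = N·Σ|x[n]|² = 3·5.0000 = 15.0000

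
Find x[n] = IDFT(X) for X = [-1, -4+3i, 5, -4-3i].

x[n] = (1/4) Σ(k=0 to 3) X[k] · e^(2πikn/4)

Computing each x[n]:
x[0] = -1
x[1] = -3
x[2] = 3
x[3] = 0

x = [-1, -3, 3, 0]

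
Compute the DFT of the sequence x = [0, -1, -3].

X[k] = Σ(n=0 to 2) x[n] · ω_3^(nk)
where ω_3 = e^(-2πi/3)

Computing each X[k]:
X[0] = -4
X[1] = 2.0000-1.7321i
X[2] = 2.0000+1.7321i

X = [-4, 2.0000-1.7321i, 2.0000+1.7321i]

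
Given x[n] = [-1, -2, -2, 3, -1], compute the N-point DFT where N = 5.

X[k] = Σ(n=0 to 4) x[n] · ω_5^(nk)
where ω_5 = e^(-2πi/5)

Computing each X[k]:
X[0] = -3
X[1] = -2.7361+3.8900i
X[2] = 1.7361-4.1675i
X[3] = 1.7361+4.1675i
X[4] = -2.7361-3.8900i

X = [-3, -2.7361+3.8900i, 1.7361-4.1675i, 1.7361+4.1675i, -2.7361-3.8900i]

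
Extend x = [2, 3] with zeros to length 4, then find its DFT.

Original 2-point DFT: [5, -1]
Zero-padded 4-point DFT provides frequency interpolation.

DFT_4([x, 0, ...]) = [5, 2-3i, -1, 2+3i]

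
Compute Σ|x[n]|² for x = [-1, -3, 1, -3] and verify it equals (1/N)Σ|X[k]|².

Time domain:
Σ|x[n]|² = |-1|² + |-3|² + |1|² + |-3|² = 20.0000

Frequency domain:
(1/4)Σ|X[k]|² = (1/4)(|-6|² + |-2|² + |6|² + |-2|²) = (1/4)·80.0000 = 20.0000

Both sides agree, confirming Parseval's theorem.

Σ|x[n]|² = (1/N)Σ|X[k]|² = 20.0000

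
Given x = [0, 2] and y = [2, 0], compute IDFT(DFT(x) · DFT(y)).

(x ⊛ y)[n] = Σ(m=0 to 1) x[m] · y[(n-m) mod 2]

Computing each output sample:
(x ⊛ y)[0] = 0
(x ⊛ y)[1] = 4

x ⊛ y = [0, 4]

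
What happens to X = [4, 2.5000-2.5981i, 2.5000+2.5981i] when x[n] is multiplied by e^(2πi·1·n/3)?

Modulation property: DFT(ω_3^(-1n)·x[n]) = X[(k-1) mod 3], so circularly shift X by 1 positions.

X[k-1] = [2.5000+2.5981i, 4, 2.5000-2.5981i]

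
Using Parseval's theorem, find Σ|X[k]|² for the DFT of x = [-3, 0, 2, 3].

Parseval: Σ|x[n]|² = (1/N)Σ|X[k]|², so Σ|X[k]|² = N·Σ|x[n]|² = 4·22.0000

Σ|X[k]|² = N·Σ|x[n]|² = 4·22.0000 = 88.0000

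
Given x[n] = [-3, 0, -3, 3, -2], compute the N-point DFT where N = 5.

X[k] = Σ(n=0 to 4) x[n] · ω_5^(nk)
where ω_5 = e^(-2πi/5)

Computing each X[k]:
X[0] = -5
X[1] = -3.6180+1.6246i
X[2] = -1.3820-6.8819i
X[3] = -1.3820+6.8819i
X[4] = -3.6180-1.6246i

X = [-5, -3.6180+1.6246i, -1.3820-6.8819i, -1.3820+6.8819i, -3.6180-1.6246i]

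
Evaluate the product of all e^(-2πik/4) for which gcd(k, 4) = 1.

The primitive 4th roots of unity are ω_4^k for k coprime to 4: k ∈ {1, 3}
Their product equals the constant term of the cyclotomic polynomial Φ_4(x) up to sign.
For n ≥ 3, the product of all primitive nth roots of unity is 1. (For n=1 it is 1; for n=2 it is -1.)

1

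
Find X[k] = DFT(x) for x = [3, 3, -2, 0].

X[k] = Σ(n=0 to 3) x[n] · ω_4^(nk)
where ω_4 = e^(-2πi/4)

Computing each X[k]:
X[0] = 4
X[1] = 5-3i
X[2] = -2
X[3] = 5+3i

X = [4, 5-3i, -2, 5+3i]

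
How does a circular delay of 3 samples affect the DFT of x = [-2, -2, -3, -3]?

Time shift by 3: X_shifted[k] = ω_4^(3k) · X[k]
Shifted x = [-2, -3, -3, -2]

DFT(x[n-3]) = [-10, 1+1i, 0, 1-1i]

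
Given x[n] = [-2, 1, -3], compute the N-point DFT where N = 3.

X[k] = Σ(n=0 to 2) x[n] · ω_3^(nk)
where ω_3 = e^(-2πi/3)

Computing each X[k]:
X[0] = -4
X[1] = -1.0000-3.4641i
X[2] = -1.0000+3.4641i

X = [-4, -1.0000-3.4641i, -1.0000+3.4641i]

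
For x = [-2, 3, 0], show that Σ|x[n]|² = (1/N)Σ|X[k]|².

Time domain:
Σ|x[n]|² = |-2|² + |3|² + |0|² = 13.0000

Frequency domain:
(1/3)Σ|X[k]|² = (1/3)(|1|² + |-3.5000-2.5981i|² + |-3.5000+2.5981i|²) = (1/3)·39.0000 = 13.0000

Both sides agree, confirming Parseval's theorem.

Σ|x[n]|² = (1/N)Σ|X[k]|² = 13.0000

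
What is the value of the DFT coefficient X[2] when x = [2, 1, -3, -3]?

X[2] = Σ(n=0 to 3) x[n] · ω_4^(2n) where ω_4 = e^(-2πi/4)
= (2)·ω_4^0 + (1)·ω_4^2 + (-3)·ω_4^4 + (-3)·ω_4^6

X[2] = 1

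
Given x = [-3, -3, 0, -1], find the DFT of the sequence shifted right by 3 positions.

Time shift by 3: X_shifted[k] = ω_4^(3k) · X[k]
Shifted x = [-3, 0, -1, -3]

DFT(x[n-3]) = [-7, -2-3i, -1, -2+3i]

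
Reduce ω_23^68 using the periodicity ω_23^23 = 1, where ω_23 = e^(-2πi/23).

Since ω_23^23 = 1, powers reduce modulo 23.
68 mod 23 = 22
So ω_23^68 = ω_23^22 = e^(-2πi·22/23)

ω_23^68 = ω_23^22 = 0.9629+0.2698i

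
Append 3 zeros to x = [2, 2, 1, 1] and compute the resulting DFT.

Original 4-point DFT: [6, 1-1i, 0, 1+1i]
Zero-padded 7-point DFT provides frequency interpolation.

DFT_7([x, 0, ...]) = [6, 2.1235-2.9725i, 1.2775-0.7341i, 0.5990-1.0609i, 0.5990+1.0609i, 1.2775+0.7341i, 2.1235+2.9725i]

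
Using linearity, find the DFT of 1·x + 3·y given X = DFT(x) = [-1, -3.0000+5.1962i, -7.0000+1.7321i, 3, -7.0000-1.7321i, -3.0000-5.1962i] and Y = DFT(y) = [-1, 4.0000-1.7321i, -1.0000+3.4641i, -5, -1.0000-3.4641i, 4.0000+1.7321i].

By linearity: DFT(1x + 3y) = 1·DFT(x) + 3·DFT(y)
= 1·[-1, -3.0000+5.1962i, -7.0000+1.7321i, 3, -7.0000-1.7321i, -3.0000-5.1962i] + 3·[-1, 4.0000-1.7321i, -1.0000+3.4641i, -5, -1.0000-3.4641i, 4.0000+1.7321i]

Computing element-wise:
Z[0] = 1·(-1) + 3·(-1) = -4
Z[1] = 1·(-3.0000+5.1962i) + 3·(4.0000-1.7321i) = 9.0000-0.0001i
Z[2] = 1·(-7.0000+1.7321i) + 3·(-1.0000+3.4641i) = -10.0000+12.1244i
Z[3] = 1·(3) + 3·(-5) = -12
Z[4] = 1·(-7.0000-1.7321i) + 3·(-1.0000-3.4641i) = -10.0000-12.1244i
Z[5] = 1·(-3.0000-5.1962i) + 3·(4.0000+1.7321i) = 9.0000+0.0001i

DFT(1x + 3y) = 1·X + 3·Y = [-4, 9.0000-0.0001i, -10.0000+12.1244i, -12, -10.0000-12.1244i, 9.0000+0.0001i]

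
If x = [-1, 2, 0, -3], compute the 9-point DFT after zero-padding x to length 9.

Original 4-point DFT: [-2, -1-5i, 0, -1+5i]
Zero-padded 9-point DFT provides frequency interpolation.

DFT_9([x, 0, ...]) = [-2, 2.0321+1.3125i, 0.8473-4.5677i, -5.0000-1.7321i, -1.3794+1.9140i, -1.3794-1.9140i, -5.0000+1.7321i, 0.8473+4.5677i, 2.0321-1.3125i]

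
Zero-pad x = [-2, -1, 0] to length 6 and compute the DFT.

Original 3-point DFT: [-3, -1.5000+0.8660i, -1.5000-0.8660i]
Zero-padded 6-point DFT provides frequency interpolation.

DFT_6([x, 0, ...]) = [-3, -2.5000+0.8660i, -1.5000+0.8660i, -1, -1.5000-0.8660i, -2.5000-0.8660i]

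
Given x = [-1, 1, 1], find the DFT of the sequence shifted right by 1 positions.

Time shift by 1: X_shifted[k] = ω_3^(1k) · X[k]
Shifted x = [1, -1, 1]

DFT(x[n-1]) = [1, 1.0000+1.7321i, 1.0000-1.7321i]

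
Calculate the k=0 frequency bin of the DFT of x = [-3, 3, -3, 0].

X[0] = Σ(n=0 to 3) x[n] · ω_4^0 = Σ x[n]
= (-3) + (3) + (-3) + (0)

X[0] = -3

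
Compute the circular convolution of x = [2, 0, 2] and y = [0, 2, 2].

(x ⊛ y)[n] = Σ(m=0 to 2) x[m] · y[(n-m) mod 3]

Computing each output sample:
(x ⊛ y)[0] = 4
(x ⊛ y)[1] = 8
(x ⊛ y)[2] = 4

x ⊛ y = [4, 8, 4]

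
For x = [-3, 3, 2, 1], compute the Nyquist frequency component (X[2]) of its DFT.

X[2] = Σ(n=0 to 3) x[n] · ω_4^(2n) where ω_4 = e^(-2πi/4)
= (-3)·ω_4^0 + (3)·ω_4^2 + (2)·ω_4^4 + (1)·ω_4^6

X[2] = -5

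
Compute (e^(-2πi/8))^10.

Since ω_8^8 = 1, powers reduce modulo 8.
10 mod 8 = 2
So ω_8^10 = ω_8^2 = e^(-2πi·2/8)

ω_8^10 = ω_8^2 = -1i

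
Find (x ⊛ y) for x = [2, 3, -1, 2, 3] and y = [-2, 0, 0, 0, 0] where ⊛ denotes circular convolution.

(x ⊛ y)[n] = Σ(m=0 to 4) x[m] · y[(n-m) mod 5]

Computing each output sample:
(x ⊛ y)[0] = -4
(x ⊛ y)[1] = -6
(x ⊛ y)[2] = 2
(x ⊛ y)[3] = -4
(x ⊛ y)[4] = -6

x ⊛ y = [-4, -6, 2, -4, -6]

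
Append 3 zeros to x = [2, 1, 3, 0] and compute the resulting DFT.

Original 4-point DFT: [6, -1-1i, 4, -1+1i]
Zero-padded 7-point DFT provides frequency interpolation.

DFT_7([x, 0, ...]) = [6, 1.9559-3.7066i, -0.9254+0.3267i, 2.9695+1.9116i, 2.9695-1.9116i, -0.9254-0.3267i, 1.9559+3.7066i]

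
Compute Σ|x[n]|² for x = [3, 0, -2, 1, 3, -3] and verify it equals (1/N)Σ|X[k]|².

Time domain:
Σ|x[n]|² = |3|² + |0|² + |-2|² + |1|² + |3|² + |-3|² = 32.0000

Frequency domain:
(1/6)Σ|X[k]|² = (1/6)(|2|² + |1.7321i|² + |5.0000-6.9282i|² + |6|² + |5.0000+6.9282i|² + |-1.7321i|²) = (1/6)·192.0000 = 32.0000

Both sides agree, confirming Parseval's theorem.

Σ|x[n]|² = (1/N)Σ|X[k]|² = 32.0000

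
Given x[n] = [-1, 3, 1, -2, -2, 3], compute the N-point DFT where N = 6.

X[k] = Σ(n=0 to 5) x[n] · ω_6^(nk)
where ω_6 = e^(-2πi/6)

Computing each X[k]:
X[0] = 2
X[1] = 4.5000-2.5981i
X[2] = -5.5000+2.5981i
X[3] = -6
X[4] = -5.5000-2.5981i
X[5] = 4.5000+2.5981i

X = [2, 4.5000-2.5981i, -5.5000+2.5981i, -6, -5.5000-2.5981i, 4.5000+2.5981i]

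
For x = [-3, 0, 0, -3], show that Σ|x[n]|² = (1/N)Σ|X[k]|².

Time domain:
Σ|x[n]|² = |-3|² + |0|² + |0|² + |-3|² = 18.0000

Frequency domain:
(1/4)Σ|X[k]|² = (1/4)(|-6|² + |-3-3i|² + |0|² + |-3+3i|²) = (1/4)·72.0000 = 18.0000

Both sides agree, confirming Parseval's theorem.

Σ|x[n]|² = (1/N)Σ|X[k]|² = 18.0000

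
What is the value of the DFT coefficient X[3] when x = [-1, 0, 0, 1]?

X[3] = Σ(n=0 to 3) x[n] · ω_4^(3n) where ω_4 = e^(-2πi/4)
= (-1)·ω_4^0 + (0)·ω_4^3 + (0)·ω_4^6 + (1)·ω_4^9

X[3] = -1-1i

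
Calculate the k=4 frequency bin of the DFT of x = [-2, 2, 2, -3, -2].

X[4] = Σ(n=0 to 4) x[n] · ω_5^(4n) where ω_5 = e^(-2πi/5)
= (-2)·ω_5^0 + (2)·ω_5^4 + (2)·ω_5^8 + (-3)·ω_5^12 + (-2)·ω_5^16

X[4] = -1.1910+6.7432i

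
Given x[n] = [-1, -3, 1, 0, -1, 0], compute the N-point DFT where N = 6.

X[k] = Σ(n=0 to 5) x[n] · ω_6^(nk)
where ω_6 = e^(-2πi/6)

Computing each X[k]:
X[0] = -4
X[1] = -2.5000+0.8660i
X[2] = 0.5000+4.3301i
X[3] = 2
X[4] = 0.5000-4.3301i
X[5] = -2.5000-0.8660i

X = [-4, -2.5000+0.8660i, 0.5000+4.3301i, 2, 0.5000-4.3301i, -2.5000-0.8660i]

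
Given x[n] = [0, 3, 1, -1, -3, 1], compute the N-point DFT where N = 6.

X[k] = Σ(n=0 to 5) x[n] · ω_6^(nk)
where ω_6 = e^(-2πi/6)

Computing each X[k]:
X[0] = 1
X[1] = 4.0000-5.1962i
X[2] = -2.0000+1.7321i
X[3] = -5
X[4] = -2.0000-1.7321i
X[5] = 4.0000+5.1962i

X = [1, 4.0000-5.1962i, -2.0000+1.7321i, -5, -2.0000-1.7321i, 4.0000+5.1962i]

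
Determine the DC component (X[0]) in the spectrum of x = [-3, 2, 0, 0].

X[0] = Σ(n=0 to 3) x[n] · ω_4^0 = Σ x[n]
= (-3) + (2) + (0) + (0)

X[0] = -1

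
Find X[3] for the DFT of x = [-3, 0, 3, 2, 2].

X[3] = Σ(n=0 to 4) x[n] · ω_5^(3n) where ω_5 = e^(-2πi/5)
= (-3)·ω_5^0 + (0)·ω_5^3 + (3)·ω_5^6 + (2)·ω_5^9 + (2)·ω_5^12

X[3] = -3.0729-2.1266i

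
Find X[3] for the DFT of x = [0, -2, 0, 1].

X[3] = Σ(n=0 to 3) x[n] · ω_4^(3n) where ω_4 = e^(-2πi/4)
= (0)·ω_4^0 + (-2)·ω_4^3 + (0)·ω_4^6 + (1)·ω_4^9

X[3] = -3i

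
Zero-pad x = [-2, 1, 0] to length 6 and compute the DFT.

Original 3-point DFT: [-1, -2.5000-0.8660i, -2.5000+0.8660i]
Zero-padded 6-point DFT provides frequency interpolation.

DFT_6([x, 0, ...]) = [-1, -1.5000-0.8660i, -2.5000-0.8660i, -3, -2.5000+0.8660i, -1.5000+0.8660i]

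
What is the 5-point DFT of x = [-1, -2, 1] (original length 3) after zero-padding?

Original 3-point DFT: [-2, -0.5000+2.5981i, -0.5000-2.5981i]
Zero-padded 5-point DFT provides frequency interpolation.

DFT_5([x, 0, ...]) = [-2, -2.4271+1.3143i, 0.9271+2.1266i, 0.9271-2.1266i, -2.4271-1.3143i]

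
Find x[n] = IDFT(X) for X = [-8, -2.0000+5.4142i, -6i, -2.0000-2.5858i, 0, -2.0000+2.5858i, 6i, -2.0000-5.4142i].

x[n] = (1/8) Σ(k=0 to 7) X[k] · e^(2πikn/8)

Computing each x[n]:
x[0] = -2
x[1] = 0
x[2] = -3
x[3] = -3
x[4] = 0
x[5] = 1
x[6] = 1
x[7] = -2

x = [-2, 0, -3, -3, 0, 1, 1, -2]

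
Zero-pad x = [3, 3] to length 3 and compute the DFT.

Original 2-point DFT: [6, 0]
Zero-padded 3-point DFT provides frequency interpolation.

DFT_3([x, 0, ...]) = [6, 1.5000-2.5981i, 1.5000+2.5981i]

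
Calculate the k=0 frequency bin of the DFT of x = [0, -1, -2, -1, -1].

X[0] = Σ(n=0 to 4) x[n] · ω_5^0 = Σ x[n]
= (0) + (-1) + (-2) + (-1) + (-1)

X[0] = -5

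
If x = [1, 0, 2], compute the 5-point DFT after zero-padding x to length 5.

Original 3-point DFT: [3, 1.7321i, -1.7321i]
Zero-padded 5-point DFT provides frequency interpolation.

DFT_5([x, 0, ...]) = [3, -0.6180-1.1756i, 1.6180+1.9021i, 1.6180-1.9021i, -0.6180+1.1756i]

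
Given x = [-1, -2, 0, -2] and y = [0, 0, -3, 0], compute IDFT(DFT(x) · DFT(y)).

(x ⊛ y)[n] = Σ(m=0 to 3) x[m] · y[(n-m) mod 4]

Computing each output sample:
(x ⊛ y)[0] = 0
(x ⊛ y)[1] = 6
(x ⊛ y)[2] = 3
(x ⊛ y)[3] = 6

x ⊛ y = [0, 6, 3, 6]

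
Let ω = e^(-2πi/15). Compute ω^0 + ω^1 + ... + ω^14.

Sum of all nth roots of unity equals 0 for n > 1 (geometric series with r ≠ 1).

0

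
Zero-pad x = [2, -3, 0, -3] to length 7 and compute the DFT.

Original 4-point DFT: [-4, 2, 8, 2]
Zero-padded 7-point DFT provides frequency interpolation.

DFT_7([x, 0, ...]) = [-4, 2.8324+3.6471i, 0.7971+0.5793i, 5.3705+4.2264i, 5.3705-4.2264i, 0.7971-0.5793i, 2.8324-3.6471i]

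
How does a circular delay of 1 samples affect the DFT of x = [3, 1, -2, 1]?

Time shift by 1: X_shifted[k] = ω_4^(1k) · X[k]
Shifted x = [1, 3, 1, -2]

DFT(x[n-1]) = [3, -5i, 1, 5i]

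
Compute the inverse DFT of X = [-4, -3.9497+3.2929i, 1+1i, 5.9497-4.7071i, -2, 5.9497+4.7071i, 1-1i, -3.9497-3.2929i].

x[n] = (1/8) Σ(k=0 to 7) X[k] · e^(2πikn/8)

Computing each x[n]:
x[0] = 0
x[1] = -2
x[2] = -3
x[3] = 2
x[4] = -1
x[5] = 1
x[6] = 1
x[7] = -2

x = [0, -2, -3, 2, -1, 1, 1, -2]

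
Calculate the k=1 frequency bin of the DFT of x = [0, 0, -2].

X[1] = Σ(n=0 to 2) x[n] · ω_3^(1n) where ω_3 = e^(-2πi/3)
= (0)·ω_3^0 + (0)·ω_3^1 + (-2)·ω_3^2

X[1] = 1.0000-1.7321i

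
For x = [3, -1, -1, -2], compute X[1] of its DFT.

X[1] = Σ(n=0 to 3) x[n] · ω_4^(1n) where ω_4 = e^(-2πi/4)
= (3)·ω_4^0 + (-1)·ω_4^1 + (-1)·ω_4^2 + (-2)·ω_4^3

X[1] = 4-1i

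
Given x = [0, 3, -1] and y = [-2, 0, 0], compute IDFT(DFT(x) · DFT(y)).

(x ⊛ y)[n] = Σ(m=0 to 2) x[m] · y[(n-m) mod 3]

Computing each output sample:
(x ⊛ y)[0] = 0
(x ⊛ y)[1] = -6
(x ⊛ y)[2] = 2

x ⊛ y = [0, -6, 2]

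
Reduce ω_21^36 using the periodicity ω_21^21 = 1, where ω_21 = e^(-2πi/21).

Since ω_21^21 = 1, powers reduce modulo 21.
36 mod 21 = 15
So ω_21^36 = ω_21^15 = e^(-2πi·15/21)

ω_21^36 = ω_21^15 = -0.2225+0.9749i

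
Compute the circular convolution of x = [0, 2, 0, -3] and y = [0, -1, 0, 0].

(x ⊛ y)[n] = Σ(m=0 to 3) x[m] · y[(n-m) mod 4]

Computing each output sample:
(x ⊛ y)[0] = 3
(x ⊛ y)[1] = 0
(x ⊛ y)[2] = -2
(x ⊛ y)[3] = 0

x ⊛ y = [3, 0, -2, 0]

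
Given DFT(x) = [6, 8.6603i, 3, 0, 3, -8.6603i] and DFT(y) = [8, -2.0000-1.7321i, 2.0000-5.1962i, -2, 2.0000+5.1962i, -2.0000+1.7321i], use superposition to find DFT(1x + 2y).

By linearity: DFT(1x + 2y) = 1·DFT(x) + 2·DFT(y)
= 1·[6, 8.6603i, 3, 0, 3, -8.6603i] + 2·[8, -2.0000-1.7321i, 2.0000-5.1962i, -2, 2.0000+5.1962i, -2.0000+1.7321i]

Computing element-wise:
Z[0] = 1·(6) + 2·(8) = 22
Z[1] = 1·(8.6603i) + 2·(-2.0000-1.7321i) = -4.0000+5.1961i
Z[2] = 1·(3) + 2·(2.0000-5.1962i) = 7.0000-10.3924i
Z[3] = 1·(0) + 2·(-2) = -4
Z[4] = 1·(3) + 2·(2.0000+5.1962i) = 7.0000+10.3924i
Z[5] = 1·(-8.6603i) + 2·(-2.0000+1.7321i) = -4.0000-5.1961i

DFT(1x + 2y) = 1·X + 2·Y = [22, -4.0000+5.1961i, 7.0000-10.3924i, -4, 7.0000+10.3924i, -4.0000-5.1961i]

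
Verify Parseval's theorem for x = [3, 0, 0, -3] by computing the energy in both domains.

Time domain:
Σ|x[n]|² = |3|² + |0|² + |0|² + |-3|² = 18.0000

Frequency domain:
(1/4)Σ|X[k]|² = (1/4)(|0|² + |3-3i|² + |6|² + |3+3i|²) = (1/4)·72.0000 = 18.0000

Both sides agree, confirming Parseval's theorem.

Σ|x[n]|² = (1/N)Σ|X[k]|² = 18.0000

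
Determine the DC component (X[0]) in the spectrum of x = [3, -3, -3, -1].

X[0] = Σ(n=0 to 3) x[n] · ω_4^0 = Σ x[n]
= (3) + (-3) + (-3) + (-1)

X[0] = -4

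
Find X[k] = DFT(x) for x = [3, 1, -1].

X[k] = Σ(n=0 to 2) x[n] · ω_3^(nk)
where ω_3 = e^(-2πi/3)

Computing each X[k]:
X[0] = 3
X[1] = 3.0000-1.7321i
X[2] = 3.0000+1.7321i

X = [3, 3.0000-1.7321i, 3.0000+1.7321i]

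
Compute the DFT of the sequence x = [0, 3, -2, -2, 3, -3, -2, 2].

X[k] = Σ(n=0 to 7) x[n] · ω_8^(nk)
where ω_8 = e^(-2πi/8)

Computing each X[k]:
X[0] = -1
X[1] = 4.0711-1.4142i
X[2] = 7
X[3] = -10.0711-1.4142i
X[4] = -1
X[5] = -10.0711+1.4142i
X[6] = 7
X[7] = 4.0711+1.4142i

X = [-1, 4.0711-1.4142i, 7, -10.0711-1.4142i, -1, -10.0711+1.4142i, 7, 4.0711+1.4142i]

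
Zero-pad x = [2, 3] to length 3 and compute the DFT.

Original 2-point DFT: [5, -1]
Zero-padded 3-point DFT provides frequency interpolation.

DFT_3([x, 0, ...]) = [5, 0.5000-2.5981i, 0.5000+2.5981i]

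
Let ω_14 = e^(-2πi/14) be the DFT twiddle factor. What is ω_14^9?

ω_14^9 = e^(-2πi·9/14)
= cos(-2π·9/14) + i·sin(-2π·9/14)
= cos(-18π/14) + i·sin(-18π/14)

ω_14^9 = cos(-18π/14) + i·sin(-18π/14) = -0.6235+0.7818i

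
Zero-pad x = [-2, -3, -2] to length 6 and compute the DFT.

Original 3-point DFT: [-7, 0.5000+0.8660i, 0.5000-0.8660i]
Zero-padded 6-point DFT provides frequency interpolation.

DFT_6([x, 0, ...]) = [-7, -2.5000+4.3301i, 0.5000+0.8660i, -1, 0.5000-0.8660i, -2.5000-4.3301i]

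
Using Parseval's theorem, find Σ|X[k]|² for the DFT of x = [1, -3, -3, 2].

Parseval: Σ|x[n]|² = (1/N)Σ|X[k]|², so Σ|X[k]|² = N·Σ|x[n]|² = 4·23.0000

Σ|X[k]|² = N·Σ|x[n]|² = 4·23.0000 = 92.0000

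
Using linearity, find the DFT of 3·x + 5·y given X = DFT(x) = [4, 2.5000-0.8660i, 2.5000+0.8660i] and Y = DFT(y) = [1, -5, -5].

By linearity: DFT(3x + 5y) = 3·DFT(x) + 5·DFT(y)
= 3·[4, 2.5000-0.8660i, 2.5000+0.8660i] + 5·[1, -5, -5]

Computing element-wise:
Z[0] = 3·(4) + 5·(1) = 17
Z[1] = 3·(2.5000-0.8660i) + 5·(-5) = -17.5000-2.5980i
Z[2] = 3·(2.5000+0.8660i) + 5·(-5) = -17.5000+2.5980i

DFT(3x + 5y) = 3·X + 5·Y = [17, -17.5000-2.5980i, -17.5000+2.5980i]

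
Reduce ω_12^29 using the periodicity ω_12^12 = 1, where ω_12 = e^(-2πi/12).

Since ω_12^12 = 1, powers reduce modulo 12.
29 mod 12 = 5
So ω_12^29 = ω_12^5 = e^(-2πi·5/12)

ω_12^29 = ω_12^5 = -0.8660-0.5000i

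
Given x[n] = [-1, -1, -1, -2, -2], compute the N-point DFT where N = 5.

X[k] = Σ(n=0 to 4) x[n] · ω_5^(nk)
where ω_5 = e^(-2πi/5)

Computing each X[k]:
X[0] = -7
X[1] = 0.5000-1.5388i
X[2] = 0.5000+0.3633i
X[3] = 0.5000-0.3633i
X[4] = 0.5000+1.5388i

X = [-7, 0.5000-1.5388i, 0.5000+0.3633i, 0.5000-0.3633i, 0.5000+1.5388i]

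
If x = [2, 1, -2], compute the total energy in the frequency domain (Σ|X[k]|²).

Parseval: Σ|x[n]|² = (1/N)Σ|X[k]|², so Σ|X[k]|² = N·Σ|x[n]|² = 3·9.0000

Σ|X[k]|² = N·Σ|x[n]|² = 3·9.0000 = 27.0000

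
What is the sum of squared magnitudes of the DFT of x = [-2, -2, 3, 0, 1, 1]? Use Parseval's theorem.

Parseval: Σ|x[n]|² = (1/N)Σ|X[k]|², so Σ|X[k]|² = N·Σ|x[n]|² = 6·19.0000

Σ|X[k]|² = N·Σ|x[n]|² = 6·19.0000 = 114.0000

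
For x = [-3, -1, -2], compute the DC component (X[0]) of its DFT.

X[0] = Σ(n=0 to 2) x[n] · ω_3^0 = Σ x[n]
= (-3) + (-1) + (-2)

X[0] = -6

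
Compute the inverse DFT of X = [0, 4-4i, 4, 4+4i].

x[n] = (1/4) Σ(k=0 to 3) X[k] · e^(2πikn/4)

Computing each x[n]:
x[0] = 3
x[1] = 1
x[2] = -1
x[3] = -3

x = [3, 1, -1, -3]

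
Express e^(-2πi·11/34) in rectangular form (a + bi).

ω_34^11 = e^(-2πi·11/34)
= cos(-2π·11/34) + i·sin(-2π·11/34)
= cos(-22π/34) + i·sin(-22π/34)

ω_34^11 = cos(-22π/34) + i·sin(-22π/34) = -0.4457-0.8952i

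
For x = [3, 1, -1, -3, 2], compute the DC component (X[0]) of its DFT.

X[0] = Σ(n=0 to 4) x[n] · ω_5^0 = Σ x[n]
= (3) + (1) + (-1) + (-3) + (2)

X[0] = 2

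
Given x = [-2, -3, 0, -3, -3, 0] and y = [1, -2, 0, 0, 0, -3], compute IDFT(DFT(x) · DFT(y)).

(x ⊛ y)[n] = Σ(m=0 to 5) x[m] · y[(n-m) mod 6]

Computing each output sample:
(x ⊛ y)[0] = 7
(x ⊛ y)[1] = 1
(x ⊛ y)[2] = 15
(x ⊛ y)[3] = 6
(x ⊛ y)[4] = 3
(x ⊛ y)[5] = 12

x ⊛ y = [7, 1, 15, 6, 3, 12]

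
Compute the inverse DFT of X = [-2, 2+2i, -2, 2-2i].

x[n] = (1/4) Σ(k=0 to 3) X[k] · e^(2πikn/4)

Computing each x[n]:
x[0] = 0
x[1] = -1
x[2] = -2
x[3] = 1

x = [0, -1, -2, 1]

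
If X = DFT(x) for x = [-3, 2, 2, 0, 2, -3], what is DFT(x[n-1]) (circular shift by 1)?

Time shift by 1: X_shifted[k] = ω_6^(1k) · X[k]
Shifted x = [-3, -3, 2, 2, 0, 2]

DFT(x[n-1]) = [0, -6.5000+2.5981i, -1.5000+6.0622i, -2, -1.5000-6.0622i, -6.5000-2.5981i]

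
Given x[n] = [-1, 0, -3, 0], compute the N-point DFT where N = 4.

X[k] = Σ(n=0 to 3) x[n] · ω_4^(nk)
where ω_4 = e^(-2πi/4)

Computing each X[k]:
X[0] = -4
X[1] = 2
X[2] = -4
X[3] = 2

X = [-4, 2, -4, 2]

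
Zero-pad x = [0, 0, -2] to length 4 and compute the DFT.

Original 3-point DFT: [-2, 1.0000-1.7321i, 1.0000+1.7321i]
Zero-padded 4-point DFT provides frequency interpolation.

DFT_4([x, 0, ...]) = [-2, 2, -2, 2]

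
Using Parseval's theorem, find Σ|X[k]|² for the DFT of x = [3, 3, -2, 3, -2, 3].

Parseval: Σ|x[n]|² = (1/N)Σ|X[k]|², so Σ|X[k]|² = N·Σ|x[n]|² = 6·44.0000

Σ|X[k]|² = N·Σ|x[n]|² = 6·44.0000 = 264.0000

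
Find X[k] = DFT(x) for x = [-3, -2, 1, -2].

X[k] = Σ(n=0 to 3) x[n] · ω_4^(nk)
where ω_4 = e^(-2πi/4)

Computing each X[k]:
X[0] = -6
X[1] = -4
X[2] = 2
X[3] = -4

X = [-6, -4, 2, -4]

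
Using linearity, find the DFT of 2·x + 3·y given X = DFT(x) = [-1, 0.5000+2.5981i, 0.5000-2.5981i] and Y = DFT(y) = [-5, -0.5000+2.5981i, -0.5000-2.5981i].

By linearity: DFT(2x + 3y) = 2·DFT(x) + 3·DFT(y)
= 2·[-1, 0.5000+2.5981i, 0.5000-2.5981i] + 3·[-5, -0.5000+2.5981i, -0.5000-2.5981i]

Computing element-wise:
Z[0] = 2·(-1) + 3·(-5) = -17
Z[1] = 2·(0.5000+2.5981i) + 3·(-0.5000+2.5981i) = -0.5000+12.9905i
Z[2] = 2·(0.5000-2.5981i) + 3·(-0.5000-2.5981i) = -0.5000-12.9905i

DFT(2x + 3y) = 2·X + 3·Y = [-17, -0.5000+12.9905i, -0.5000-12.9905i]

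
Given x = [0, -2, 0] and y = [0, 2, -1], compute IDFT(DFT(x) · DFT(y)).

(x ⊛ y)[n] = Σ(m=0 to 2) x[m] · y[(n-m) mod 3]

Computing each output sample:
(x ⊛ y)[0] = 2
(x ⊛ y)[1] = 0
(x ⊛ y)[2] = -4

x ⊛ y = [2, 0, -4]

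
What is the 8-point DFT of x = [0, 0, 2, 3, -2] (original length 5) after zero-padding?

Original 5-point DFT: [3, -4.6631-1.3143i, 3.1631-2.1266i, 3.1631+2.1266i, -4.6631+1.3143i]
Zero-padded 8-point DFT provides frequency interpolation.

DFT_8([x, 0, ...]) = [3, -0.1213-4.1213i, -4+3i, 4.1213-0.1213i, -3, 4.1213+0.1213i, -4-3i, -0.1213+4.1213i]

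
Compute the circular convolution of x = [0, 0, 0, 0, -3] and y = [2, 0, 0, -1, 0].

(x ⊛ y)[n] = Σ(m=0 to 4) x[m] · y[(n-m) mod 5]

Computing each output sample:
(x ⊛ y)[0] = 0
(x ⊛ y)[1] = 0
(x ⊛ y)[2] = 3
(x ⊛ y)[3] = 0
(x ⊛ y)[4] = -6

x ⊛ y = [0, 0, 3, 0, -6]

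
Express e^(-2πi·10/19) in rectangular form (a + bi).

ω_19^10 = e^(-2πi·10/19)
= cos(-2π·10/19) + i·sin(-2π·10/19)
= cos(-20π/19) + i·sin(-20π/19)

ω_19^10 = cos(-20π/19) + i·sin(-20π/19) = -0.9864+0.1646i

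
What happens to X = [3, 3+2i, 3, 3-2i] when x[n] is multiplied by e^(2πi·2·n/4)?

Modulation property: DFT(ω_4^(-2n)·x[n]) = X[(k-2) mod 4], so circularly shift X by 2 positions.

X[k-2] = [3, 3-2i, 3, 3+2i]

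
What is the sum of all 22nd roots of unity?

Sum of all nth roots of unity equals 0 for n > 1 (geometric series with r ≠ 1).

0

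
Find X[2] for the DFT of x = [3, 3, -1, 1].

X[2] = Σ(n=0 to 3) x[n] · ω_4^(2n) where ω_4 = e^(-2πi/4)
= (3)·ω_4^0 + (3)·ω_4^2 + (-1)·ω_4^4 + (1)·ω_4^6

X[2] = -2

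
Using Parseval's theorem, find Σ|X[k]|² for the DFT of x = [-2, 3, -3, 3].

Parseval: Σ|x[n]|² = (1/N)Σ|X[k]|², so Σ|X[k]|² = N·Σ|x[n]|² = 4·31.0000

Σ|X[k]|² = N·Σ|x[n]|² = 4·31.0000 = 124.0000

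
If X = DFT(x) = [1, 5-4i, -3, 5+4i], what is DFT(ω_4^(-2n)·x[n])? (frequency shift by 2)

Modulation property: DFT(ω_4^(-2n)·x[n]) = X[(k-2) mod 4], so circularly shift X by 2 positions.

X[k-2] = [-3, 5+4i, 1, 5-4i]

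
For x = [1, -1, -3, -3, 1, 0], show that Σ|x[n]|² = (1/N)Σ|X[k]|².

Time domain:
Σ|x[n]|² = |1|² + |-1|² + |-3|² + |-3|² + |1|² + |0|² = 21.0000

Frequency domain:
(1/6)Σ|X[k]|² = (1/6)(|-5|² + |4.5000+4.3301i|² + |-0.5000-2.5981i|² + |3|² + |-0.5000+2.5981i|² + |4.5000-4.3301i|²) = (1/6)·126.0000 = 21.0000

Both sides agree, confirming Parseval's theorem.

Σ|x[n]|² = (1/N)Σ|X[k]|² = 21.0000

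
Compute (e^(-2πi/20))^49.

Since ω_20^20 = 1, powers reduce modulo 20.
49 mod 20 = 9
So ω_20^49 = ω_20^9 = e^(-2πi·9/20)

ω_20^49 = ω_20^9 = -0.9511-0.3090i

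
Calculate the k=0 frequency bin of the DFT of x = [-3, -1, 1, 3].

X[0] = Σ(n=0 to 3) x[n] · ω_4^0 = Σ x[n]
= (-3) + (-1) + (1) + (3)

X[0] = 0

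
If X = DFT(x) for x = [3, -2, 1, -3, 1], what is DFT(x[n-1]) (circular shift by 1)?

Time shift by 1: X_shifted[k] = ω_5^(1k) · X[k]
Shifted x = [1, 3, -2, 1, -3]

DFT(x[n-1]) = [0, 1.8090-3.9430i, 0.6910-6.3799i, 0.6910+6.3799i, 1.8090+3.9430i]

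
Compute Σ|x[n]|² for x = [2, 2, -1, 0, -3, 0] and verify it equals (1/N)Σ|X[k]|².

Time domain:
Σ|x[n]|² = |2|² + |2|² + |-1|² + |0|² + |-3|² + |0|² = 18.0000

Frequency domain:
(1/6)Σ|X[k]|² = (1/6)(|0|² + |5.0000-3.4641i|² + |3|² + |-4|² + |3|² + |5.0000+3.4641i|²) = (1/6)·108.0000 = 18.0000

Both sides agree, confirming Parseval's theorem.

Σ|x[n]|² = (1/N)Σ|X[k]|² = 18.0000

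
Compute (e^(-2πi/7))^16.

Since ω_7^7 = 1, powers reduce modulo 7.
16 mod 7 = 2
So ω_7^16 = ω_7^2 = e^(-2πi·2/7)

ω_7^16 = ω_7^2 = -0.2225-0.9749i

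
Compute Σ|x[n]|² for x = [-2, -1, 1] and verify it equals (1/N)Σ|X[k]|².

Time domain:
Σ|x[n]|² = |-2|² + |-1|² + |1|² = 6.0000

Frequency domain:
(1/3)Σ|X[k]|² = (1/3)(|-2|² + |-2.0000+1.7321i|² + |-2.0000-1.7321i|²) = (1/3)·18.0000 = 6.0000

Both sides agree, confirming Parseval's theorem.

Σ|x[n]|² = (1/N)Σ|X[k]|² = 6.0000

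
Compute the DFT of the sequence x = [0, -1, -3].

X[k] = Σ(n=0 to 2) x[n] · ω_3^(nk)
where ω_3 = e^(-2πi/3)

Computing each X[k]:
X[0] = -4
X[1] = 2.0000-1.7321i
X[2] = 2.0000+1.7321i

X = [-4, 2.0000-1.7321i, 2.0000+1.7321i]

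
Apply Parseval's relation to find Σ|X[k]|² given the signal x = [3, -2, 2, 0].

Parseval: Σ|x[n]|² = (1/N)Σ|X[k]|², so Σ|X[k]|² = N·Σ|x[n]|² = 4·17.0000

Σ|X[k]|² = N·Σ|x[n]|² = 4·17.0000 = 68.0000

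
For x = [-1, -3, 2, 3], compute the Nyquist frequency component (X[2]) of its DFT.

X[2] = Σ(n=0 to 3) x[n] · ω_4^(2n) where ω_4 = e^(-2πi/4)
= (-1)·ω_4^0 + (-3)·ω_4^2 + (2)·ω_4^4 + (3)·ω_4^6

X[2] = 1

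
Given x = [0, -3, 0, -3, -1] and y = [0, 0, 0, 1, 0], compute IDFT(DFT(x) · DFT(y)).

(x ⊛ y)[n] = Σ(m=0 to 4) x[m] · y[(n-m) mod 5]

Computing each output sample:
(x ⊛ y)[0] = 0
(x ⊛ y)[1] = -3
(x ⊛ y)[2] = -1
(x ⊛ y)[3] = 0
(x ⊛ y)[4] = -3

x ⊛ y = [0, -3, -1, 0, -3]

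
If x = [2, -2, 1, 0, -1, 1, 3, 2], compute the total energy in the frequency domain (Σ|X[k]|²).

Parseval: Σ|x[n]|² = (1/N)Σ|X[k]|², so Σ|X[k]|² = N·Σ|x[n]|² = 8·24.0000

Σ|X[k]|² = N·Σ|x[n]|² = 8·24.0000 = 192.0000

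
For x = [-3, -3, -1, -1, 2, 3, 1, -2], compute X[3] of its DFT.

X[3] = Σ(n=0 to 7) x[n] · ω_8^(3n) where ω_8 = e^(-2πi/8)
= (-3)·ω_8^0 + (-3)·ω_8^3 + (-1)·ω_8^6 + (-1)·ω_8^9 + (2)·ω_8^12 + (3)·ω_8^15 + (1)·ω_8^18 + (-2)·ω_8^21

X[3] = -0.0503+1.5355i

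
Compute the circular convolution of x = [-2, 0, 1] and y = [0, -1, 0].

(x ⊛ y)[n] = Σ(m=0 to 2) x[m] · y[(n-m) mod 3]

Computing each output sample:
(x ⊛ y)[0] = -1
(x ⊛ y)[1] = 2
(x ⊛ y)[2] = 0

x ⊛ y = [-1, 2, 0]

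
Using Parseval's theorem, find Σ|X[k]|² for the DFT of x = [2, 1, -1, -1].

Parseval: Σ|x[n]|² = (1/N)Σ|X[k]|², so Σ|X[k]|² = N·Σ|x[n]|² = 4·7.0000

Σ|X[k]|² = N·Σ|x[n]|² = 4·7.0000 = 28.0000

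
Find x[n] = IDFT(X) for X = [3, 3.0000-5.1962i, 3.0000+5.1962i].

x[n] = (1/3) Σ(k=0 to 2) X[k] · e^(2πikn/3)

Computing each x[n]:
x[0] = 3
x[1] = 3
x[2] = -3

x = [3, 3, -3]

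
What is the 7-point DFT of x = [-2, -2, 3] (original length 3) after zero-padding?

Original 3-point DFT: [-1, -2.5000+4.3301i, -2.5000-4.3301i]
Zero-padded 7-point DFT provides frequency interpolation.

DFT_7([x, 0, ...]) = [-1, -3.9145-1.3611i, -4.2579+3.2515i, 1.6724+3.2133i, 1.6724-3.2133i, -4.2579-3.2515i, -3.9145+1.3611i]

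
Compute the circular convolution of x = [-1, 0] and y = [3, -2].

(x ⊛ y)[n] = Σ(m=0 to 1) x[m] · y[(n-m) mod 2]

Computing each output sample:
(x ⊛ y)[0] = -3
(x ⊛ y)[1] = 2

x ⊛ y = [-3, 2]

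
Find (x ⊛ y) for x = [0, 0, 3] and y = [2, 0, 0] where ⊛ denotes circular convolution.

(x ⊛ y)[n] = Σ(m=0 to 2) x[m] · y[(n-m) mod 3]

Computing each output sample:
(x ⊛ y)[0] = 0
(x ⊛ y)[1] = 0
(x ⊛ y)[2] = 6

x ⊛ y = [0, 0, 6]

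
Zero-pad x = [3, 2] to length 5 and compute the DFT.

Original 2-point DFT: [5, 1]
Zero-padded 5-point DFT provides frequency interpolation.

DFT_5([x, 0, ...]) = [5, 3.6180-1.9021i, 1.3820-1.1756i, 1.3820+1.1756i, 3.6180+1.9021i]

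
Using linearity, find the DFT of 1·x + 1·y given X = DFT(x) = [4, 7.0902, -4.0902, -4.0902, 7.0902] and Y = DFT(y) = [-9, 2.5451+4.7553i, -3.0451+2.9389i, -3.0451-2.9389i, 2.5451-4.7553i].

By linearity: DFT(1x + 1y) = 1·DFT(x) + 1·DFT(y)
= 1·[4, 7.0902, -4.0902, -4.0902, 7.0902] + 1·[-9, 2.5451+4.7553i, -3.0451+2.9389i, -3.0451-2.9389i, 2.5451-4.7553i]

Computing element-wise:
Z[0] = 1·(4) + 1·(-9) = -5
Z[1] = 1·(7.0902) + 1·(2.5451+4.7553i) = 9.6353+4.7553i
Z[2] = 1·(-4.0902) + 1·(-3.0451+2.9389i) = -7.1353+2.9389i
Z[3] = 1·(-4.0902) + 1·(-3.0451-2.9389i) = -7.1353-2.9389i
Z[4] = 1·(7.0902) + 1·(2.5451-4.7553i) = 9.6353-4.7553i

DFT(1x + 1y) = 1·X + 1·Y = [-5, 9.6353+4.7553i, -7.1353+2.9389i, -7.1353-2.9389i, 9.6353-4.7553i]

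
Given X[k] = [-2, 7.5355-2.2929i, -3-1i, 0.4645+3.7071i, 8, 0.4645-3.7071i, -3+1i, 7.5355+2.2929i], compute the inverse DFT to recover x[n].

x[n] = (1/8) Σ(k=0 to 7) X[k] · e^(2πikn/8)

Computing each x[n]:
x[0] = 2
x[1] = 0
x[2] = 3
x[3] = -3
x[4] = -2
x[5] = -2
x[6] = 0
x[7] = 0

x = [2, 0, 3, -3, -2, -2, 0, 0]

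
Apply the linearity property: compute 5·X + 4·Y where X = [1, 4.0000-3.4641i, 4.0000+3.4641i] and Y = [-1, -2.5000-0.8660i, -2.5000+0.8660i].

By linearity: DFT(5x + 4y) = 5·DFT(x) + 4·DFT(y)
= 5·[1, 4.0000-3.4641i, 4.0000+3.4641i] + 4·[-1, -2.5000-0.8660i, -2.5000+0.8660i]

Computing element-wise:
Z[0] = 5·(1) + 4·(-1) = 1
Z[1] = 5·(4.0000-3.4641i) + 4·(-2.5000-0.8660i) = 10.0000-20.7845i
Z[2] = 5·(4.0000+3.4641i) + 4·(-2.5000+0.8660i) = 10.0000+20.7845i

DFT(5x + 4y) = 5·X + 4·Y = [1, 10.0000-20.7845i, 10.0000+20.7845i]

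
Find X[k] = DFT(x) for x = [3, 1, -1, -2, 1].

X[k] = Σ(n=0 to 4) x[n] · ω_5^(nk)
where ω_5 = e^(-2πi/5)

Computing each X[k]:
X[0] = 2
X[1] = 6.0451-0.5878i
X[2] = 0.4549+0.9511i
X[3] = 0.4549-0.9511i
X[4] = 6.0451+0.5878i

X = [2, 6.0451-0.5878i, 0.4549+0.9511i, 0.4549-0.9511i, 6.0451+0.5878i]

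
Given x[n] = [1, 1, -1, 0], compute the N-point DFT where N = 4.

X[k] = Σ(n=0 to 3) x[n] · ω_4^(nk)
where ω_4 = e^(-2πi/4)

Computing each X[k]:
X[0] = 1
X[1] = 2-1i
X[2] = -1
X[3] = 2+1i

X = [1, 2-1i, -1, 2+1i]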